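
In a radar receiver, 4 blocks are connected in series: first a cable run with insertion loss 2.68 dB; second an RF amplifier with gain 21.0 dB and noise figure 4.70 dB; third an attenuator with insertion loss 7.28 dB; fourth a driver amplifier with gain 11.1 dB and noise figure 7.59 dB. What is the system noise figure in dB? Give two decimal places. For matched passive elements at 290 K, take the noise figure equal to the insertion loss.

Convert to linear (a loss of L dB is a gain of −L dB): F_i = 10^(NF_i/10), G_i = 10^(G_i,dB/10)
  Stage 1: F_1 = 10^(2.68/10) = 1.854, G_1 = 10^(−2.68/10) = 0.5395
  Stage 2: F_2 = 10^(4.70/10) = 2.951, G_2 = 10^(21.0/10) = 125.9
  Stage 3: F_3 = 10^(7.28/10) = 5.346, G_3 = 10^(−7.28/10) = 0.1871
  Stage 4: F_4 = 10^(7.59/10) = 5.741, G_4 = 10^(11.1/10) = 12.88
Friis cascade:
  F = 1.854 + (2.951 − 1)/0.5395 + (5.346 − 1)/67.92 + (5.741 − 1)/12.71 = 5.907
NF = 10 log₁₀(5.907) = 7.71 dB

7.71 dB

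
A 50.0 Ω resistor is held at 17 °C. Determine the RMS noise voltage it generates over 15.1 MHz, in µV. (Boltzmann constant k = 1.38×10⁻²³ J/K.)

T = 17 °C + 273.15 = 290.15 K
V_n = √(4kTRB)
4kTRB = 4 × 1.38×10⁻²³ × 290.15 × 5.00×10¹ × 1.51×10⁷ = 1.21×10⁻¹¹ V²
V_n = √(1.21×10⁻¹¹) = 3.48×10⁻⁶ V = 3.48 µV

3.48 µV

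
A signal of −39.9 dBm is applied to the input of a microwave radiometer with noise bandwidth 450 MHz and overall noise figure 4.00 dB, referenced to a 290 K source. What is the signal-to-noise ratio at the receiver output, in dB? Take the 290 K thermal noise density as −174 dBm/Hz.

Noise floor: N = −174 + 10 log₁₀(B) + NF
10 log₁₀(4.50×10⁸) = 86.53 dB
N = −174 + 86.53 + 4.00 = −83.47 dBm
SNR = P_sig − N = −39.9 − (−83.47) = 43.57 dB → 43.6 dB

43.6 dB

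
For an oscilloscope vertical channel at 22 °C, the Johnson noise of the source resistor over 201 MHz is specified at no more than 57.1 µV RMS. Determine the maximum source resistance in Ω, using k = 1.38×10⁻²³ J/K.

996 Ω

T = 22 °C + 273.15 = 295.15 K
Johnson–Nyquist: V_n = √(4kTRB) ⇒ R = V_n² / (4kTB)
4kTB = 4 × 1.38×10⁻²³ × 295.15 × 2.01×10⁸ = 3.27×10⁻¹²
R = (5.71×10⁻⁵)² / 3.27×10⁻¹² = 9.96×10² Ω = 996 Ω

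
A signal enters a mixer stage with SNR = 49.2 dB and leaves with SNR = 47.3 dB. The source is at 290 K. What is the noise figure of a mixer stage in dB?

1.9 dB

NF (dB) = SNR_in(dB) − SNR_out(dB) when the source is at T₀
NF = 49.2 − 47.3 = 1.9 dB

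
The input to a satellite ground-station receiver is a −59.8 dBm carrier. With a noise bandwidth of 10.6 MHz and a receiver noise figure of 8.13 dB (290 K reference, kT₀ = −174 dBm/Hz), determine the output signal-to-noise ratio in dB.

Noise floor: N = −174 + 10 log₁₀(B) + NF
10 log₁₀(1.06×10⁷) = 70.25 dB
N = −174 + 70.25 + 8.13 = −95.62 dBm
SNR = P_sig − N = −59.8 − (−95.62) = 35.82 dB → 35.8 dB

35.8 dB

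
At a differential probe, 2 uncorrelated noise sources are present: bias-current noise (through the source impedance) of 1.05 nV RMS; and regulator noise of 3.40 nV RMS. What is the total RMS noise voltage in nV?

3.56 nV

Uncorrelated sources add in power (mean-square): V_tot = √(ΣV_i²)
V_tot = √[(1.05×10⁻⁹)² + (3.40×10⁻⁹)²] = 3.56×10⁻⁹ V = 3.56 nV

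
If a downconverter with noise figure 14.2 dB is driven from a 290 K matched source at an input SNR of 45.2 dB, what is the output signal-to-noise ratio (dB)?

By definition F = SNR_in/SNR_out, so in dB: SNR_out = SNR_in − NF
SNR_out = 45.2 − 14.2 = 31.0 dB

31.0 dB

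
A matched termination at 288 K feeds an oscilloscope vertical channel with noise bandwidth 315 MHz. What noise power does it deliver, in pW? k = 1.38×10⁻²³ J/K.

1.25 pW

P_n = kTB = 1.38×10⁻²³ × 288 × 3.15×10⁸ = 1.25×10⁻¹² W = 1.25 pW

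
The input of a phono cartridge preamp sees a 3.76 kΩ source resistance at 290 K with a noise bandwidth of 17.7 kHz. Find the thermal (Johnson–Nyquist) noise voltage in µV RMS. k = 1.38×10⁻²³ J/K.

V_n = √(4kTRB)
4kTRB = 4 × 1.38×10⁻²³ × 290 × 3.76×10³ × 1.77×10⁴ = 1.07×10⁻¹² V²
V_n = √(1.07×10⁻¹²) = 1.03×10⁻⁶ V = 1.03 µV

1.03 µV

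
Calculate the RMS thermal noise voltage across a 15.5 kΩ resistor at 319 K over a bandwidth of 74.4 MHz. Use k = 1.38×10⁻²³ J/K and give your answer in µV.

143 µV

V_n = √(4kTRB)
4kTRB = 4 × 1.38×10⁻²³ × 319 × 1.55×10⁴ × 7.44×10⁷ = 2.03×10⁻⁸ V²
V_n = √(2.03×10⁻⁸) = 1.43×10⁻⁴ V = 143 µV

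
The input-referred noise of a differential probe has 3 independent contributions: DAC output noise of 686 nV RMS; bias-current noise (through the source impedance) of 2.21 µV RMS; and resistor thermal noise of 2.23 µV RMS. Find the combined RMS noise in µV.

3.21 µV

Uncorrelated sources add in power (mean-square): V_tot = √(ΣV_i²)
V_tot = √[(6.86×10⁻⁷)² + (2.21×10⁻⁶)² + (2.23×10⁻⁶)²] = 3.21×10⁻⁶ V = 3.21 µV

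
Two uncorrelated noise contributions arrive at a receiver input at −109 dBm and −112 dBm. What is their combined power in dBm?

−107.2 dBm

Convert to linear, add, convert back:
P₁ = 1.26×10⁻¹⁴ W, P₂ = 6.31×10⁻¹⁵ W
P_tot = 1.89×10⁻¹⁴ W → 10 log₁₀(P_tot / 10⁻³) = −107.2 dBm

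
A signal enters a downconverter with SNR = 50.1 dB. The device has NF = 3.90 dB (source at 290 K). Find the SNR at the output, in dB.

46.20 dB

By definition F = SNR_in/SNR_out, so in dB: SNR_out = SNR_in − NF
SNR_out = 50.1 − 3.90 = 46.20 dB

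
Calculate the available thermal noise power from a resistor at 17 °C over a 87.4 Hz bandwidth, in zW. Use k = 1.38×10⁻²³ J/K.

T = 17 °C + 273.15 = 290.15 K
P_n = kTB = 1.38×10⁻²³ × 290.15 × 8.74×10¹ = 3.50×10⁻¹⁹ W = 350 zW

350 zW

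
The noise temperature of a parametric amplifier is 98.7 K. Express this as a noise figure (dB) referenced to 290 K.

F = 1 + T_e/T₀ = 1 + 98.7/290 = 1.34034
NF = 10 log₁₀(1.34034) = 1.27 dB

1.27 dB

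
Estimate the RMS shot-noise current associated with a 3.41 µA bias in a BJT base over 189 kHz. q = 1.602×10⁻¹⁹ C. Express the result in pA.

454 pA

I_n = √(2qI·B)
2qI·B = 2 × 1.602×10⁻¹⁹ × 3.41×10⁻⁶ × 1.89×10⁵ = 2.06×10⁻¹⁹ A²
I_n = √(2.06×10⁻¹⁹) = 4.54×10⁻¹⁰ A = 454 pA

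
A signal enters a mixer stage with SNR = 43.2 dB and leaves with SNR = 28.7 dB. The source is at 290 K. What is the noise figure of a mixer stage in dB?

NF (dB) = SNR_in(dB) − SNR_out(dB) when the source is at T₀
NF = 43.2 − 28.7 = 14.5 dB

14.5 dB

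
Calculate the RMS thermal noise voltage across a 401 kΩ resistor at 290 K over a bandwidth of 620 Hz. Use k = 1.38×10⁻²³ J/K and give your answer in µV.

V_n = √(4kTRB)
4kTRB = 4 × 1.38×10⁻²³ × 290 × 4.01×10⁵ × 6.20×10² = 3.98×10⁻¹² V²
V_n = √(3.98×10⁻¹²) = 1.99×10⁻⁶ V = 1.99 µV

1.99 µV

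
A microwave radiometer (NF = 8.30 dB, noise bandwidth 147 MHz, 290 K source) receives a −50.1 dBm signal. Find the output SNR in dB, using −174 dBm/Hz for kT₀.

Noise floor: N = −174 + 10 log₁₀(B) + NF
10 log₁₀(1.47×10⁸) = 81.67 dB
N = −174 + 81.67 + 8.30 = −84.03 dBm
SNR = P_sig − N = −50.1 − (−84.03) = 33.93 dB → 33.9 dB

33.9 dB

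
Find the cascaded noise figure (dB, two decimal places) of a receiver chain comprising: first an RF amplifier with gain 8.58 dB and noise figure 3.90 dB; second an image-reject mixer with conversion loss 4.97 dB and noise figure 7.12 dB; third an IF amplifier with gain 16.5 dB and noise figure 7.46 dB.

Convert to linear (a loss of L dB is a gain of −L dB): F_i = 10^(NF_i/10), G_i = 10^(G_i,dB/10)
  Stage 1: F_1 = 10^(3.90/10) = 2.455, G_1 = 10^(8.58/10) = 7.211
  Stage 2: F_2 = 10^(7.12/10) = 5.152, G_2 = 10^(−4.97/10) = 0.3184
  Stage 3: F_3 = 10^(7.46/10) = 5.572, G_3 = 10^(16.5/10) = 44.67
Friis cascade:
  F = 2.455 + (5.152 − 1)/7.211 + (5.572 − 1)/2.296 = 5.022
NF = 10 log₁₀(5.022) = 7.01 dB

7.01 dB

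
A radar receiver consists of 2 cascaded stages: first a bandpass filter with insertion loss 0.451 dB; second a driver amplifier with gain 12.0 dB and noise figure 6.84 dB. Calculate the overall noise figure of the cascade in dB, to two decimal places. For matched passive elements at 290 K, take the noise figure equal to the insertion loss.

7.29 dB

Convert to linear (a loss of L dB is a gain of −L dB): F_i = 10^(NF_i/10), G_i = 10^(G_i,dB/10)
  Stage 1: F_1 = 10^(0.451/10) = 1.109, G_1 = 10^(−0.451/10) = 0.9014
  Stage 2: F_2 = 10^(6.84/10) = 4.831, G_2 = 10^(12.0/10) = 15.85
Friis cascade:
  F = 1.109 + (4.831 − 1)/0.9014 = 5.359
NF = 10 log₁₀(5.359) = 7.29 dB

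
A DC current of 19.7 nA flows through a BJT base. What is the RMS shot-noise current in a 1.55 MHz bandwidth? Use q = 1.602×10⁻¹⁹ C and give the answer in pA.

I_n = √(2qI·B)
2qI·B = 2 × 1.602×10⁻¹⁹ × 1.97×10⁻⁸ × 1.55×10⁶ = 9.78×10⁻²¹ A²
I_n = √(9.78×10⁻²¹) = 9.89×10⁻¹¹ A = 98.9 pA

98.9 pA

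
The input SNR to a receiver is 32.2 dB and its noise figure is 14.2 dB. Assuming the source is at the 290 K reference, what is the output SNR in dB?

18.0 dB

By definition F = SNR_in/SNR_out, so in dB: SNR_out = SNR_in − NF
SNR_out = 32.2 − 14.2 = 18.0 dB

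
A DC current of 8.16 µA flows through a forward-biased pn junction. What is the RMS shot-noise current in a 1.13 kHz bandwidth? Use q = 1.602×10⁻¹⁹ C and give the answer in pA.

54.4 pA

I_n = √(2qI·B)
2qI·B = 2 × 1.602×10⁻¹⁹ × 8.16×10⁻⁶ × 1.13×10³ = 2.95×10⁻²¹ A²
I_n = √(2.95×10⁻²¹) = 5.44×10⁻¹¹ A = 54.4 pA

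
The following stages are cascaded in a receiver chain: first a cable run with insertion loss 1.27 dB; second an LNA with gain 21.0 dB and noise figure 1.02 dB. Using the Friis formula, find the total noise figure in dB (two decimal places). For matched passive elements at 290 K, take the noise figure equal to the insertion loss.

2.29 dB

Convert to linear (a loss of L dB is a gain of −L dB): F_i = 10^(NF_i/10), G_i = 10^(G_i,dB/10)
  Stage 1: F_1 = 10^(1.27/10) = 1.340, G_1 = 10^(−1.27/10) = 0.7464
  Stage 2: F_2 = 10^(1.02/10) = 1.265, G_2 = 10^(21.0/10) = 125.9
Friis cascade:
  F = 1.340 + (1.265 − 1)/0.7464 = 1.694
NF = 10 log₁₀(1.694) = 2.29 dB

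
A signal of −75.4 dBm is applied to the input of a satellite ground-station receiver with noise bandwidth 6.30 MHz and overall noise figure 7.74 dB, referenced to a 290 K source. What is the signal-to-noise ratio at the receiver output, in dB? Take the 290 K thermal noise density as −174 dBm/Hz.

22.9 dB

Noise floor: N = −174 + 10 log₁₀(B) + NF
10 log₁₀(6.30×10⁶) = 67.99 dB
N = −174 + 67.99 + 7.74 = −98.27 dBm
SNR = P_sig − N = −75.4 − (−98.27) = 22.87 dB → 22.9 dB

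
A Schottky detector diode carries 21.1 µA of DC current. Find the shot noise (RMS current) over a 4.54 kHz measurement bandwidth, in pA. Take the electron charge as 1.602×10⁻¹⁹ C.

175 pA

I_n = √(2qI·B)
2qI·B = 2 × 1.602×10⁻¹⁹ × 2.11×10⁻⁵ × 4.54×10³ = 3.07×10⁻²⁰ A²
I_n = √(3.07×10⁻²⁰) = 1.75×10⁻¹⁰ A = 175 pA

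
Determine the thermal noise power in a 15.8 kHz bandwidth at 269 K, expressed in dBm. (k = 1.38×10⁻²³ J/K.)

P_n = kTB = 1.38×10⁻²³ × 269 × 1.58×10⁴ = 5.87×10⁻¹⁷ W
In dBm: 10 log₁₀(5.87×10⁻¹⁷ / 10⁻³) = −132.3 dBm

−132.3 dBm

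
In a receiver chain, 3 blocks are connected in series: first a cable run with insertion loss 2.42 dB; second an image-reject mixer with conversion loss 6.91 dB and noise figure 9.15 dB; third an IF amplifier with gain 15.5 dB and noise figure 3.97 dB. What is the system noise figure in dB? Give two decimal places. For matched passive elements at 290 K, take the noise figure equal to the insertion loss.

Convert to linear (a loss of L dB is a gain of −L dB): F_i = 10^(NF_i/10), G_i = 10^(G_i,dB/10)
  Stage 1: F_1 = 10^(2.42/10) = 1.746, G_1 = 10^(−2.42/10) = 0.5728
  Stage 2: F_2 = 10^(9.15/10) = 8.222, G_2 = 10^(−6.91/10) = 0.2037
  Stage 3: F_3 = 10^(3.97/10) = 2.495, G_3 = 10^(15.5/10) = 35.48
Friis cascade:
  F = 1.746 + (8.222 − 1)/0.5728 + (2.495 − 1)/0.1167 = 27.16
NF = 10 log₁₀(27.16) = 14.34 dB

14.34 dB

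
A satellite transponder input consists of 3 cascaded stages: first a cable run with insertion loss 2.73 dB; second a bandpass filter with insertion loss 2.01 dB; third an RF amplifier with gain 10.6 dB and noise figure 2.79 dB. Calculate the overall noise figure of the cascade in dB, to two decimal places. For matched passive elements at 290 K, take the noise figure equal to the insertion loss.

7.53 dB

Convert to linear (a loss of L dB is a gain of −L dB): F_i = 10^(NF_i/10), G_i = 10^(G_i,dB/10)
  Stage 1: F_1 = 10^(2.73/10) = 1.875, G_1 = 10^(−2.73/10) = 0.5333
  Stage 2: F_2 = 10^(2.01/10) = 1.589, G_2 = 10^(−2.01/10) = 0.6295
  Stage 3: F_3 = 10^(2.79/10) = 1.901, G_3 = 10^(10.6/10) = 11.48
Friis cascade:
  F = 1.875 + (1.589 − 1)/0.5333 + (1.901 − 1)/0.3357 = 5.662
NF = 10 log₁₀(5.662) = 7.53 dB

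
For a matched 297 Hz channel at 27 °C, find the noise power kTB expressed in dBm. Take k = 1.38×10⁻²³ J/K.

−149.1 dBm

T = 27 °C + 273.15 = 300.15 K
P_n = kTB = 1.38×10⁻²³ × 300.15 × 2.97×10² = 1.23×10⁻¹⁸ W
In dBm: 10 log₁₀(1.23×10⁻¹⁸ / 10⁻³) = −149.1 dBm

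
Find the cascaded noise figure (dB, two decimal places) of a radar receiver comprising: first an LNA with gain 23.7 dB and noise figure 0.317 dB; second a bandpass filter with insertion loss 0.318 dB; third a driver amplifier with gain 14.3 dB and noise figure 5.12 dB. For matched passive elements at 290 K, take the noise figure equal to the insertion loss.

Convert to linear (a loss of L dB is a gain of −L dB): F_i = 10^(NF_i/10), G_i = 10^(G_i,dB/10)
  Stage 1: F_1 = 10^(0.317/10) = 1.076, G_1 = 10^(23.7/10) = 234.4
  Stage 2: F_2 = 10^(0.318/10) = 1.076, G_2 = 10^(−0.318/10) = 0.9294
  Stage 3: F_3 = 10^(5.12/10) = 3.251, G_3 = 10^(14.3/10) = 26.92
Friis cascade:
  F = 1.076 + (1.076 − 1)/234.4 + (3.251 − 1)/217.9 = 1.086
NF = 10 log₁₀(1.086) = 0.36 dB

0.36 dB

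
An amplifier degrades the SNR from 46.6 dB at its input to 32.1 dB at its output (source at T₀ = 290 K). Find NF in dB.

14.5 dB

NF (dB) = SNR_in(dB) − SNR_out(dB) when the source is at T₀
NF = 46.6 − 32.1 = 14.5 dB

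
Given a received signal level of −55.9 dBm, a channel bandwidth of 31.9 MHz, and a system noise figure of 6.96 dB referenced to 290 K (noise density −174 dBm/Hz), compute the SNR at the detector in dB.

Noise floor: N = −174 + 10 log₁₀(B) + NF
10 log₁₀(3.19×10⁷) = 75.04 dB
N = −174 + 75.04 + 6.96 = −92.00 dBm
SNR = P_sig − N = −55.9 − (−92.00) = 36.10 dB → 36.1 dB

36.1 dB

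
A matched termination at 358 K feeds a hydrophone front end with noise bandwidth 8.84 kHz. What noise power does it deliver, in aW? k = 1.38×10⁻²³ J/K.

43.7 aW

P_n = kTB = 1.38×10⁻²³ × 358 × 8.84×10³ = 4.37×10⁻¹⁷ W = 43.7 aW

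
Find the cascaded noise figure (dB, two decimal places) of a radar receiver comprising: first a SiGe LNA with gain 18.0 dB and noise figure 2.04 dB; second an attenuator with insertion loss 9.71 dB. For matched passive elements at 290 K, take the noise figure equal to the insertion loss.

2.39 dB

Convert to linear (a loss of L dB is a gain of −L dB): F_i = 10^(NF_i/10), G_i = 10^(G_i,dB/10)
  Stage 1: F_1 = 10^(2.04/10) = 1.600, G_1 = 10^(18.0/10) = 63.10
  Stage 2: F_2 = 10^(9.71/10) = 9.354, G_2 = 10^(−9.71/10) = 0.1069
Friis cascade:
  F = 1.600 + (9.354 − 1)/63.10 = 1.732
NF = 10 log₁₀(1.732) = 2.39 dB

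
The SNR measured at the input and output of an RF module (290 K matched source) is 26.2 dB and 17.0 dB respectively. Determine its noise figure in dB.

NF (dB) = SNR_in(dB) − SNR_out(dB) when the source is at T₀
NF = 26.2 − 17.0 = 9.2 dB

9.2 dB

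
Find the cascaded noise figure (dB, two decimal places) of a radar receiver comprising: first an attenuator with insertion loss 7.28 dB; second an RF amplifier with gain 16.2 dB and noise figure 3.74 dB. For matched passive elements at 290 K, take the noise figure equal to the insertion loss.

Convert to linear (a loss of L dB is a gain of −L dB): F_i = 10^(NF_i/10), G_i = 10^(G_i,dB/10)
  Stage 1: F_1 = 10^(7.28/10) = 5.346, G_1 = 10^(−7.28/10) = 0.1871
  Stage 2: F_2 = 10^(3.74/10) = 2.366, G_2 = 10^(16.2/10) = 41.69
Friis cascade:
  F = 5.346 + (2.366 − 1)/0.1871 = 12.65
NF = 10 log₁₀(12.65) = 11.02 dB

11.02 dB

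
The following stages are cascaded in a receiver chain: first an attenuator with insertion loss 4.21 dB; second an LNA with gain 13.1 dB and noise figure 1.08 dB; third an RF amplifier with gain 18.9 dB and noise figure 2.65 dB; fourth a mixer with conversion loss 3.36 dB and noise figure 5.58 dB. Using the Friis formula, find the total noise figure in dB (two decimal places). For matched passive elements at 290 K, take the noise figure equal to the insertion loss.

Convert to linear (a loss of L dB is a gain of −L dB): F_i = 10^(NF_i/10), G_i = 10^(G_i,dB/10)
  Stage 1: F_1 = 10^(4.21/10) = 2.636, G_1 = 10^(−4.21/10) = 0.3793
  Stage 2: F_2 = 10^(1.08/10) = 1.282, G_2 = 10^(13.1/10) = 20.42
  Stage 3: F_3 = 10^(2.65/10) = 1.841, G_3 = 10^(18.9/10) = 77.62
  Stage 4: F_4 = 10^(5.58/10) = 3.614, G_4 = 10^(−3.36/10) = 0.4613
Friis cascade:
  F = 2.636 + (1.282 − 1)/0.3793 + (1.841 − 1)/7.745 + (3.614 − 1)/601.2 = 3.494
NF = 10 log₁₀(3.494) = 5.43 dB

5.43 dB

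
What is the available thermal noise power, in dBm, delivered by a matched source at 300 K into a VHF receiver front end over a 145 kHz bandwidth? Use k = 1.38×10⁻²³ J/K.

P_n = kTB = 1.38×10⁻²³ × 300 × 1.45×10⁵ = 6.00×10⁻¹⁶ W
In dBm: 10 log₁₀(6.00×10⁻¹⁶ / 10⁻³) = −122.2 dBm

−122.2 dBm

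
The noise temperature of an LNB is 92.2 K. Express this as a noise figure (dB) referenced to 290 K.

F = 1 + T_e/T₀ = 1 + 92.2/290 = 1.31793
NF = 10 log₁₀(1.31793) = 1.20 dB

1.20 dB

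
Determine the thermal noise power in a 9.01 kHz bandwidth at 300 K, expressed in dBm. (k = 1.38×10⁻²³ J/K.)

−134.3 dBm

P_n = kTB = 1.38×10⁻²³ × 300 × 9.01×10³ = 3.73×10⁻¹⁷ W
In dBm: 10 log₁₀(3.73×10⁻¹⁷ / 10⁻³) = −134.3 dBm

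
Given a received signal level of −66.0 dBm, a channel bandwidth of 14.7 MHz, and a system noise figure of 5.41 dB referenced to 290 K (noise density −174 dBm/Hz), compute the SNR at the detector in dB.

30.9 dB

Noise floor: N = −174 + 10 log₁₀(B) + NF
10 log₁₀(1.47×10⁷) = 71.67 dB
N = −174 + 71.67 + 5.41 = −96.92 dBm
SNR = P_sig − N = −66.0 − (−96.92) = 30.92 dB → 30.9 dB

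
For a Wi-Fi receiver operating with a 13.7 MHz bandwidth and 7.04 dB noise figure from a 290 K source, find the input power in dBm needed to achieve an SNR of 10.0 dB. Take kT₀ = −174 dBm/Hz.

−85.6 dBm

Sensitivity = −174 + 10 log₁₀(B) + NF + SNR_min
= −174 + 71.37 + 7.04 + 10.0
= −85.59 dBm → −85.6 dBm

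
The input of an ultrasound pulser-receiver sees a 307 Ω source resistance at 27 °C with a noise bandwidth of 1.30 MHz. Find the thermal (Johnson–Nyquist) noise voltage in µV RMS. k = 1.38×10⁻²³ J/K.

T = 27 °C + 273.15 = 300.15 K
V_n = √(4kTRB)
4kTRB = 4 × 1.38×10⁻²³ × 300.15 × 3.07×10² × 1.30×10⁶ = 6.61×10⁻¹² V²
V_n = √(6.61×10⁻¹²) = 2.57×10⁻⁶ V = 2.57 µV

2.57 µV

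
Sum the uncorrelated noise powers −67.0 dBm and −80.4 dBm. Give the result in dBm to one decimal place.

−66.8 dBm

Convert to linear, add, convert back:
P₁ = 2.00×10⁻¹⁰ W, P₂ = 9.12×10⁻¹² W
P_tot = 2.09×10⁻¹⁰ W → 10 log₁₀(P_tot / 10⁻³) = −66.8 dBm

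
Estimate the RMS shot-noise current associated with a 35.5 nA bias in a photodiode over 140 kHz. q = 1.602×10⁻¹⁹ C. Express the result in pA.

39.9 pA

I_n = √(2qI·B)
2qI·B = 2 × 1.602×10⁻¹⁹ × 3.55×10⁻⁸ × 1.40×10⁵ = 1.59×10⁻²¹ A²
I_n = √(1.59×10⁻²¹) = 3.99×10⁻¹¹ A = 39.9 pA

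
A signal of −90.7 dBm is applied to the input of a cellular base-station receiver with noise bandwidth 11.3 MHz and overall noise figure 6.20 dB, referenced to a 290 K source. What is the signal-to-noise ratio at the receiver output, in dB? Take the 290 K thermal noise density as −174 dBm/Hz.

Noise floor: N = −174 + 10 log₁₀(B) + NF
10 log₁₀(1.13×10⁷) = 70.53 dB
N = −174 + 70.53 + 6.20 = −97.27 dBm
SNR = P_sig − N = −90.7 − (−97.27) = 6.57 dB → 6.6 dB

6.6 dB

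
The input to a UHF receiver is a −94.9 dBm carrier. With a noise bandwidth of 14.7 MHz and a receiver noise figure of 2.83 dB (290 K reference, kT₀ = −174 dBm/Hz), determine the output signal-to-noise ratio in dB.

Noise floor: N = −174 + 10 log₁₀(B) + NF
10 log₁₀(1.47×10⁷) = 71.67 dB
N = −174 + 71.67 + 2.83 = −99.50 dBm
SNR = P_sig − N = −94.9 − (−99.50) = 4.60 dB → 4.6 dB

4.6 dB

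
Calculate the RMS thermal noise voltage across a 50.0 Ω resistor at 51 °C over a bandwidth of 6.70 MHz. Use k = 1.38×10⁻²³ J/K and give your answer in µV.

T = 51 °C + 273.15 = 324.15 K
V_n = √(4kTRB)
4kTRB = 4 × 1.38×10⁻²³ × 324.15 × 5.00×10¹ × 6.70×10⁶ = 5.99×10⁻¹² V²
V_n = √(5.99×10⁻¹²) = 2.45×10⁻⁶ V = 2.45 µV

2.45 µV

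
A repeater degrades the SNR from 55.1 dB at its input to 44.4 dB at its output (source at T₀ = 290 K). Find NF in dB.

NF (dB) = SNR_in(dB) − SNR_out(dB) when the source is at T₀
NF = 55.1 − 44.4 = 10.7 dB

10.7 dB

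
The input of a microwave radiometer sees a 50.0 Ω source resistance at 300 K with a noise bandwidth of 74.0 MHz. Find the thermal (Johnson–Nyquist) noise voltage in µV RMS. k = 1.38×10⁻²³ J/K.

7.83 µV

V_n = √(4kTRB)
4kTRB = 4 × 1.38×10⁻²³ × 300 × 5.00×10¹ × 7.40×10⁷ = 6.13×10⁻¹¹ V²
V_n = √(6.13×10⁻¹¹) = 7.83×10⁻⁶ V = 7.83 µV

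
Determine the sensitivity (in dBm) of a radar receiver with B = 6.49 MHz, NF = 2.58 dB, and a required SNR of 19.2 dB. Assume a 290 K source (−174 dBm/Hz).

−84.1 dBm

Sensitivity = −174 + 10 log₁₀(B) + NF + SNR_min
= −174 + 68.12 + 2.58 + 19.2
= −84.10 dBm → −84.1 dBm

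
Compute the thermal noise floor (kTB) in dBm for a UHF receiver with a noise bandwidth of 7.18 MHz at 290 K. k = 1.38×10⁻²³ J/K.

−105.4 dBm

P_n = kTB = 1.38×10⁻²³ × 290 × 7.18×10⁶ = 2.87×10⁻¹⁴ W
In dBm: 10 log₁₀(2.87×10⁻¹⁴ / 10⁻³) = −105.4 dBm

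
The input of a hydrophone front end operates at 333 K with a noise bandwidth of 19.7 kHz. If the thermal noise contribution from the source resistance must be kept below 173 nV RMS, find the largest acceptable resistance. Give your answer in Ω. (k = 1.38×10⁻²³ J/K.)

82.6 Ω

Johnson–Nyquist: V_n = √(4kTRB) ⇒ R = V_n² / (4kTB)
4kTB = 4 × 1.38×10⁻²³ × 333 × 1.97×10⁴ = 3.62×10⁻¹⁶
R = (1.73×10⁻⁷)² / 3.62×10⁻¹⁶ = 8.26×10¹ Ω = 82.6 Ω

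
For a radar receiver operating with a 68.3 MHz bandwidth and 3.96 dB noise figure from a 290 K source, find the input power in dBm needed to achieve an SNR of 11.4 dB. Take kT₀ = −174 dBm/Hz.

Sensitivity = −174 + 10 log₁₀(B) + NF + SNR_min
= −174 + 78.34 + 3.96 + 11.4
= −80.30 dBm → −80.3 dBm

−80.3 dBm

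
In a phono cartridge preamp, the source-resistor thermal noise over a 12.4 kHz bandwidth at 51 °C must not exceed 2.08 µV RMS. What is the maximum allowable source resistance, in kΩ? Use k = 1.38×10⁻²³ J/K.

19.5 kΩ

T = 51 °C + 273.15 = 324.15 K
Johnson–Nyquist: V_n = √(4kTRB) ⇒ R = V_n² / (4kTB)
4kTB = 4 × 1.38×10⁻²³ × 324.15 × 1.24×10⁴ = 2.22×10⁻¹⁶
R = (2.08×10⁻⁶)² / 2.22×10⁻¹⁶ = 1.95×10⁴ Ω = 19.5 kΩ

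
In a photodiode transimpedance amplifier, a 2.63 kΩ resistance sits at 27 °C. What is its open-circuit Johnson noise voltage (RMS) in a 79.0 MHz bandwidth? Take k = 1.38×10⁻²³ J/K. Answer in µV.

T = 27 °C + 273.15 = 300.15 K
V_n = √(4kTRB)
4kTRB = 4 × 1.38×10⁻²³ × 300.15 × 2.63×10³ × 7.90×10⁷ = 3.44×10⁻⁹ V²
V_n = √(3.44×10⁻⁹) = 5.87×10⁻⁵ V = 58.7 µV

58.7 µV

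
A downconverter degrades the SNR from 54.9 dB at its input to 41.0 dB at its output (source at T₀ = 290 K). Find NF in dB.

NF (dB) = SNR_in(dB) − SNR_out(dB) when the source is at T₀
NF = 54.9 − 41.0 = 13.9 dB

13.9 dB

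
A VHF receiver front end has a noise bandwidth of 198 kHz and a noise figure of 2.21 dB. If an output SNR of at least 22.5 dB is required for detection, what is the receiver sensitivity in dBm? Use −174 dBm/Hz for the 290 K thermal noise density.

−96.3 dBm

Sensitivity = −174 + 10 log₁₀(B) + NF + SNR_min
= −174 + 52.97 + 2.21 + 22.5
= −96.32 dBm → −96.3 dBm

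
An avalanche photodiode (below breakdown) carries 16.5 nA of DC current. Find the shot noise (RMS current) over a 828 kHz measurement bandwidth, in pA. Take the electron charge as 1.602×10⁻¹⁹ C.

I_n = √(2qI·B)
2qI·B = 2 × 1.602×10⁻¹⁹ × 1.65×10⁻⁸ × 8.28×10⁵ = 4.38×10⁻²¹ A²
I_n = √(4.38×10⁻²¹) = 6.62×10⁻¹¹ A = 66.2 pA

66.2 pA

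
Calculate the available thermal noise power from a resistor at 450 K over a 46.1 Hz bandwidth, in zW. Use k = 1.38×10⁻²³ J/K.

P_n = kTB = 1.38×10⁻²³ × 450 × 4.61×10¹ = 2.86×10⁻¹⁹ W = 286 zW

286 zW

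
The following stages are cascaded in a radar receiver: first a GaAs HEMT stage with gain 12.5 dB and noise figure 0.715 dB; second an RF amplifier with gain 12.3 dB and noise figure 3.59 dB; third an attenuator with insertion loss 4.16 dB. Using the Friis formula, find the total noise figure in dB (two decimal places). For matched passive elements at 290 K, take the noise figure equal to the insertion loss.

0.99 dB

Convert to linear (a loss of L dB is a gain of −L dB): F_i = 10^(NF_i/10), G_i = 10^(G_i,dB/10)
  Stage 1: F_1 = 10^(0.715/10) = 1.179, G_1 = 10^(12.5/10) = 17.78
  Stage 2: F_2 = 10^(3.59/10) = 2.286, G_2 = 10^(12.3/10) = 16.98
  Stage 3: F_3 = 10^(4.16/10) = 2.606, G_3 = 10^(−4.16/10) = 0.3837
Friis cascade:
  F = 1.179 + (2.286 − 1)/17.78 + (2.606 − 1)/302.0 = 1.257
NF = 10 log₁₀(1.257) = 0.99 dB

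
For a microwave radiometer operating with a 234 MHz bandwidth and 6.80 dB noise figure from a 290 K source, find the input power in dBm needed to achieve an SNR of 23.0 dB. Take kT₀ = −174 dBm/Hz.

Sensitivity = −174 + 10 log₁₀(B) + NF + SNR_min
= −174 + 83.69 + 6.80 + 23.0
= −60.51 dBm → −60.5 dBm

−60.5 dBm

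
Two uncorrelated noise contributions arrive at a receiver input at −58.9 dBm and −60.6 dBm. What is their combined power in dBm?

Convert to linear, add, convert back:
P₁ = 1.29×10⁻⁹ W, P₂ = 8.71×10⁻¹⁰ W
P_tot = 2.16×10⁻⁹ W → 10 log₁₀(P_tot / 10⁻³) = −56.7 dBm

−56.7 dBm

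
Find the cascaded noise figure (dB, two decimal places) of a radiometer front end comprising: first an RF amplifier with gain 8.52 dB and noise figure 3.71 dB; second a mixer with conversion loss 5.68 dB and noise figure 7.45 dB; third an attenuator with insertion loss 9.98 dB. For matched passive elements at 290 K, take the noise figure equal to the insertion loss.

Convert to linear (a loss of L dB is a gain of −L dB): F_i = 10^(NF_i/10), G_i = 10^(G_i,dB/10)
  Stage 1: F_1 = 10^(3.71/10) = 2.350, G_1 = 10^(8.52/10) = 7.112
  Stage 2: F_2 = 10^(7.45/10) = 5.559, G_2 = 10^(−5.68/10) = 0.2704
  Stage 3: F_3 = 10^(9.98/10) = 9.954, G_3 = 10^(−9.98/10) = 0.1005
Friis cascade:
  F = 2.350 + (5.559 − 1)/7.112 + (9.954 − 1)/1.923 = 7.647
NF = 10 log₁₀(7.647) = 8.83 dB

8.83 dB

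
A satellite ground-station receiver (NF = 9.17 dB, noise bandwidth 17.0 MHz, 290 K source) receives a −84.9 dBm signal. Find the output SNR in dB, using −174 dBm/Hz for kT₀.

7.6 dB

Noise floor: N = −174 + 10 log₁₀(B) + NF
10 log₁₀(1.70×10⁷) = 72.3 dB
N = −174 + 72.3 + 9.17 = −92.53 dBm
SNR = P_sig − N = −84.9 − (−92.53) = 7.63 dB → 7.6 dB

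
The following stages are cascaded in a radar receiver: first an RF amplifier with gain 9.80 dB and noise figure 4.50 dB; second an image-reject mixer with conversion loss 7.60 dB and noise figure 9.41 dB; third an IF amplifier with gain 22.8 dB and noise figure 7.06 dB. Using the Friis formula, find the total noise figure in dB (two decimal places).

7.84 dB

Convert to linear (a loss of L dB is a gain of −L dB): F_i = 10^(NF_i/10), G_i = 10^(G_i,dB/10)
  Stage 1: F_1 = 10^(4.50/10) = 2.818, G_1 = 10^(9.80/10) = 9.550
  Stage 2: F_2 = 10^(9.41/10) = 8.730, G_2 = 10^(−7.60/10) = 0.1738
  Stage 3: F_3 = 10^(7.06/10) = 5.082, G_3 = 10^(22.8/10) = 190.5
Friis cascade:
  F = 2.818 + (8.730 − 1)/9.550 + (5.082 − 1)/1.660 = 6.087
NF = 10 log₁₀(6.087) = 7.84 dB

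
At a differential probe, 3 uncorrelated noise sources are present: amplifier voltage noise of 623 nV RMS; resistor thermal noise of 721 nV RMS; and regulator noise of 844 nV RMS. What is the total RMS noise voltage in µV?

1.27 µV

Uncorrelated sources add in power (mean-square): V_tot = √(ΣV_i²)
V_tot = √[(6.23×10⁻⁷)² + (7.21×10⁻⁷)² + (8.44×10⁻⁷)²] = 1.27×10⁻⁶ V = 1.27 µV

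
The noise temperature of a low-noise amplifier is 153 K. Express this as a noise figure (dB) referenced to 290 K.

1.84 dB

F = 1 + T_e/T₀ = 1 + 153/290 = 1.52759
NF = 10 log₁₀(1.52759) = 1.84 dB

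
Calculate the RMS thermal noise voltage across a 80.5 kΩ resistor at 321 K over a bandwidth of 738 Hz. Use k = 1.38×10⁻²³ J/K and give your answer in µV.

V_n = √(4kTRB)
4kTRB = 4 × 1.38×10⁻²³ × 321 × 8.05×10⁴ × 7.38×10² = 1.05×10⁻¹² V²
V_n = √(1.05×10⁻¹²) = 1.03×10⁻⁶ V = 1.03 µV

1.03 µV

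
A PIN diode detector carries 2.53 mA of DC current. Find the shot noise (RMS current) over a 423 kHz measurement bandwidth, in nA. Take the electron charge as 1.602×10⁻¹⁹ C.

18.5 nA

I_n = √(2qI·B)
2qI·B = 2 × 1.602×10⁻¹⁹ × 2.53×10⁻³ × 4.23×10⁵ = 3.43×10⁻¹⁶ A²
I_n = √(3.43×10⁻¹⁶) = 1.85×10⁻⁸ A = 18.5 nA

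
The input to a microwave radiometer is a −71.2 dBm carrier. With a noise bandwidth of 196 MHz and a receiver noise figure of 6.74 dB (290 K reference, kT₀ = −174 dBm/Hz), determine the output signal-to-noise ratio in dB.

Noise floor: N = −174 + 10 log₁₀(B) + NF
10 log₁₀(1.96×10⁸) = 82.92 dB
N = −174 + 82.92 + 6.74 = −84.34 dBm
SNR = P_sig − N = −71.2 − (−84.34) = 13.14 dB → 13.1 dB

13.1 dB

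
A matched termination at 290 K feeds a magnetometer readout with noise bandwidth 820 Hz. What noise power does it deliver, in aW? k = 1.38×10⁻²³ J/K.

P_n = kTB = 1.38×10⁻²³ × 290 × 8.20×10² = 3.28×10⁻¹⁸ W = 3.28 aW

3.28 aW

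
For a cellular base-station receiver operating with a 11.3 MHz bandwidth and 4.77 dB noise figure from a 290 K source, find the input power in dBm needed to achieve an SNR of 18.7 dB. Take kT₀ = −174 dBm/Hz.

−80.0 dBm

Sensitivity = −174 + 10 log₁₀(B) + NF + SNR_min
= −174 + 70.53 + 4.77 + 18.7
= −80.00 dBm → −80.0 dBm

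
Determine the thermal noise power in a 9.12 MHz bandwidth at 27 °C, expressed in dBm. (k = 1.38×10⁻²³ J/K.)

−104.2 dBm

T = 27 °C + 273.15 = 300.15 K
P_n = kTB = 1.38×10⁻²³ × 300.15 × 9.12×10⁶ = 3.78×10⁻¹⁴ W
In dBm: 10 log₁₀(3.78×10⁻¹⁴ / 10⁻³) = −104.2 dBm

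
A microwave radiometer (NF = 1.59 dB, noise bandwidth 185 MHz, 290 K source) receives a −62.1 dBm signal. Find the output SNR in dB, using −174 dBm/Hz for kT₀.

Noise floor: N = −174 + 10 log₁₀(B) + NF
10 log₁₀(1.85×10⁸) = 82.67 dB
N = −174 + 82.67 + 1.59 = −89.74 dBm
SNR = P_sig − N = −62.1 − (−89.74) = 27.64 dB → 27.6 dB

27.6 dB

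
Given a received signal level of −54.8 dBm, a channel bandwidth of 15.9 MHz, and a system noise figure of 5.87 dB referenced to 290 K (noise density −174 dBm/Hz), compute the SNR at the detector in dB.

41.3 dB

Noise floor: N = −174 + 10 log₁₀(B) + NF
10 log₁₀(1.59×10⁷) = 72.01 dB
N = −174 + 72.01 + 5.87 = −96.12 dBm
SNR = P_sig − N = −54.8 − (−96.12) = 41.32 dB → 41.3 dB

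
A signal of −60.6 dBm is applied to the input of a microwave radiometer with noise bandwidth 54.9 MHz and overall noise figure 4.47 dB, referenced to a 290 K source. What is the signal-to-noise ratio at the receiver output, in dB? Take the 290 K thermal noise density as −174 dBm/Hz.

Noise floor: N = −174 + 10 log₁₀(B) + NF
10 log₁₀(5.49×10⁷) = 77.4 dB
N = −174 + 77.4 + 4.47 = −92.13 dBm
SNR = P_sig − N = −60.6 − (−92.13) = 31.53 dB → 31.5 dB

31.5 dB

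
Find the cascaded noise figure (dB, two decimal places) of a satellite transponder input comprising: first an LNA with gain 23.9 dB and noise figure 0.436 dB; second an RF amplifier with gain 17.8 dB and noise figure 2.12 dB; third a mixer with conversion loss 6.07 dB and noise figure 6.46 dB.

0.45 dB

Convert to linear (a loss of L dB is a gain of −L dB): F_i = 10^(NF_i/10), G_i = 10^(G_i,dB/10)
  Stage 1: F_1 = 10^(0.436/10) = 1.106, G_1 = 10^(23.9/10) = 245.5
  Stage 2: F_2 = 10^(2.12/10) = 1.629, G_2 = 10^(17.8/10) = 60.26
  Stage 3: F_3 = 10^(6.46/10) = 4.426, G_3 = 10^(−6.07/10) = 0.2472
Friis cascade:
  F = 1.106 + (1.629 − 1)/245.5 + (4.426 − 1)/1.479×10⁴ = 1.108
NF = 10 log₁₀(1.108) = 0.45 dB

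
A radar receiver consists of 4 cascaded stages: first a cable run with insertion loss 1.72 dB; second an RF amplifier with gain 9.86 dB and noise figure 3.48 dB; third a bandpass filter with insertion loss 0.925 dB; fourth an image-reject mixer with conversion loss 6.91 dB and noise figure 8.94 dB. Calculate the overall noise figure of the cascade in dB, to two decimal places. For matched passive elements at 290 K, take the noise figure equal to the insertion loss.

Convert to linear (a loss of L dB is a gain of −L dB): F_i = 10^(NF_i/10), G_i = 10^(G_i,dB/10)
  Stage 1: F_1 = 10^(1.72/10) = 1.486, G_1 = 10^(−1.72/10) = 0.6730
  Stage 2: F_2 = 10^(3.48/10) = 2.228, G_2 = 10^(9.86/10) = 9.683
  Stage 3: F_3 = 10^(0.925/10) = 1.237, G_3 = 10^(−0.925/10) = 0.8082
  Stage 4: F_4 = 10^(8.94/10) = 7.834, G_4 = 10^(−6.91/10) = 0.2037
Friis cascade:
  F = 1.486 + (2.228 − 1)/0.6730 + (1.237 − 1)/6.516 + (7.834 − 1)/5.266 = 4.645
NF = 10 log₁₀(4.645) = 6.67 dB

6.67 dB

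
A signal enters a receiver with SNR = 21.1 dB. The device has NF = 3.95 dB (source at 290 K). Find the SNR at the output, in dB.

By definition F = SNR_in/SNR_out, so in dB: SNR_out = SNR_in − NF
SNR_out = 21.1 − 3.95 = 17.15 dB

17.15 dB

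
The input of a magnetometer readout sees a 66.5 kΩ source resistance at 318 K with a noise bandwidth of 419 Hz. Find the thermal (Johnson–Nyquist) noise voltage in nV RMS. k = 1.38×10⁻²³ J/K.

V_n = √(4kTRB)
4kTRB = 4 × 1.38×10⁻²³ × 318 × 6.65×10⁴ × 4.19×10² = 4.89×10⁻¹³ V²
V_n = √(4.89×10⁻¹³) = 6.99×10⁻⁷ V = 699 nV

699 nV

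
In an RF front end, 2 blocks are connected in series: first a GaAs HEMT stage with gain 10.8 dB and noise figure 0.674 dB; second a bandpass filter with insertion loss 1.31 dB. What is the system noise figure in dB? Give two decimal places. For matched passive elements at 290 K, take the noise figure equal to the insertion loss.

Convert to linear (a loss of L dB is a gain of −L dB): F_i = 10^(NF_i/10), G_i = 10^(G_i,dB/10)
  Stage 1: F_1 = 10^(0.674/10) = 1.168, G_1 = 10^(10.8/10) = 12.02
  Stage 2: F_2 = 10^(1.31/10) = 1.352, G_2 = 10^(−1.31/10) = 0.7396
Friis cascade:
  F = 1.168 + (1.352 − 1)/12.02 = 1.197
NF = 10 log₁₀(1.197) = 0.78 dB

0.78 dB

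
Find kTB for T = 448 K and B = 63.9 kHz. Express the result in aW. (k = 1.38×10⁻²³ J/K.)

P_n = kTB = 1.38×10⁻²³ × 448 × 6.39×10⁴ = 3.95×10⁻¹⁶ W = 395 aW

395 aW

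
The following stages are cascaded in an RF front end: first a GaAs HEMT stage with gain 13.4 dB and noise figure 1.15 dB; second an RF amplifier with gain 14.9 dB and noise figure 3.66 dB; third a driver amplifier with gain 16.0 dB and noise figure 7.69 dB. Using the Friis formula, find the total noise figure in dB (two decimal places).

1.37 dB

Convert to linear (a loss of L dB is a gain of −L dB): F_i = 10^(NF_i/10), G_i = 10^(G_i,dB/10)
  Stage 1: F_1 = 10^(1.15/10) = 1.303, G_1 = 10^(13.4/10) = 21.88
  Stage 2: F_2 = 10^(3.66/10) = 2.323, G_2 = 10^(14.9/10) = 30.90
  Stage 3: F_3 = 10^(7.69/10) = 5.875, G_3 = 10^(16.0/10) = 39.81
Friis cascade:
  F = 1.303 + (2.323 − 1)/21.88 + (5.875 − 1)/676.1 = 1.371
NF = 10 log₁₀(1.371) = 1.37 dB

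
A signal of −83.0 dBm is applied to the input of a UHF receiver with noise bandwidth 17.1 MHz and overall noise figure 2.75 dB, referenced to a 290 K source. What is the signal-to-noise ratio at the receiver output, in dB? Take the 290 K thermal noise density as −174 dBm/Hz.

Noise floor: N = −174 + 10 log₁₀(B) + NF
10 log₁₀(1.71×10⁷) = 72.33 dB
N = −174 + 72.33 + 2.75 = −98.92 dBm
SNR = P_sig − N = −83.0 − (−98.92) = 15.92 dB → 15.9 dB

15.9 dB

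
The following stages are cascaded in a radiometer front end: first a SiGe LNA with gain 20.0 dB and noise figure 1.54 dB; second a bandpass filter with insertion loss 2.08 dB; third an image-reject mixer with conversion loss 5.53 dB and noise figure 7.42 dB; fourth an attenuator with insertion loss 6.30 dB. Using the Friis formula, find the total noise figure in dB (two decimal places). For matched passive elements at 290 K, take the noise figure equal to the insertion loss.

Convert to linear (a loss of L dB is a gain of −L dB): F_i = 10^(NF_i/10), G_i = 10^(G_i,dB/10)
  Stage 1: F_1 = 10^(1.54/10) = 1.426, G_1 = 10^(20.0/10) = 100.0
  Stage 2: F_2 = 10^(2.08/10) = 1.614, G_2 = 10^(−2.08/10) = 0.6194
  Stage 3: F_3 = 10^(7.42/10) = 5.521, G_3 = 10^(−5.53/10) = 0.2799
  Stage 4: F_4 = 10^(6.30/10) = 4.266, G_4 = 10^(−6.30/10) = 0.2344
Friis cascade:
  F = 1.426 + (1.614 − 1)/100.0 + (5.521 − 1)/61.94 + (4.266 − 1)/17.34 = 1.693
NF = 10 log₁₀(1.693) = 2.29 dB

2.29 dB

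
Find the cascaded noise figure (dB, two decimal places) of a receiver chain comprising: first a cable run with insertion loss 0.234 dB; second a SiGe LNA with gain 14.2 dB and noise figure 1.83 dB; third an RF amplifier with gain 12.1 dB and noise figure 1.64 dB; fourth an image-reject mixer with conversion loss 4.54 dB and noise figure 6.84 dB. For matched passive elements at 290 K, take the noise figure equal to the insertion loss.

2.14 dB

Convert to linear (a loss of L dB is a gain of −L dB): F_i = 10^(NF_i/10), G_i = 10^(G_i,dB/10)
  Stage 1: F_1 = 10^(0.234/10) = 1.055, G_1 = 10^(−0.234/10) = 0.9475
  Stage 2: F_2 = 10^(1.83/10) = 1.524, G_2 = 10^(14.2/10) = 26.30
  Stage 3: F_3 = 10^(1.64/10) = 1.459, G_3 = 10^(12.1/10) = 16.22
  Stage 4: F_4 = 10^(6.84/10) = 4.831, G_4 = 10^(−4.54/10) = 0.3516
Friis cascade:
  F = 1.055 + (1.524 − 1)/0.9475 + (1.459 − 1)/24.92 + (4.831 − 1)/404.2 = 1.636
NF = 10 log₁₀(1.636) = 2.14 dB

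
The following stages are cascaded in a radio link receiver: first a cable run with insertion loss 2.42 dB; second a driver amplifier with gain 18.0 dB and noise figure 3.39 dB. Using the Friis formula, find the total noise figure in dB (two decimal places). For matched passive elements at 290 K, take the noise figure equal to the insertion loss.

5.81 dB

Convert to linear (a loss of L dB is a gain of −L dB): F_i = 10^(NF_i/10), G_i = 10^(G_i,dB/10)
  Stage 1: F_1 = 10^(2.42/10) = 1.746, G_1 = 10^(−2.42/10) = 0.5728
  Stage 2: F_2 = 10^(3.39/10) = 2.183, G_2 = 10^(18.0/10) = 63.10
Friis cascade:
  F = 1.746 + (2.183 − 1)/0.5728 = 3.811
NF = 10 log₁₀(3.811) = 5.81 dB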